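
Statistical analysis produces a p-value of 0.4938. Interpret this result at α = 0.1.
Since p = 0.4938 > α = 0.1, fail to reject H₀.
There is insufficient evidence to reject the null hypothesis; the result is not statistically significant at the 0.1 level.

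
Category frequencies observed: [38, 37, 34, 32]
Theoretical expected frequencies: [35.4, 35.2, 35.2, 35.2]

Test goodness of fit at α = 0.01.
Chi-square goodness of fit test:
H₀: observed counts match expected distribution
H₁: observed counts differ from expected distribution
df = k - 1 = 3
χ² = Σ(O - E)²/E
   = (38 - 35.4)²/35.4 + (37 - 35.2)²/35.2 + (34 - 35.2)²/35.2 + (32 - 35.2)²/35.2
   = 0.191 + 0.092 + 0.041 + 0.291
   = 0.61
p-value = 0.8930

Since p-value > α = 0.01, we fail to reject H₀.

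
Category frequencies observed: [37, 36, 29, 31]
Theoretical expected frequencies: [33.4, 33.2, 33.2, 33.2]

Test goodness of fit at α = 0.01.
Chi-square goodness of fit test:
H₀: observed counts match expected distribution
H₁: observed counts differ from expected distribution
df = k - 1 = 3
χ² = Σ(O - E)²/E
   = (37 - 33.4)²/33.4 + (36 - 33.2)²/33.2 + (29 - 33.2)²/33.2 + (31 - 33.2)²/33.2
   = 0.388 + 0.236 + 0.531 + 0.146
   = 1.30
p-value = 0.7288

Since p-value > α = 0.01, we fail to reject H₀.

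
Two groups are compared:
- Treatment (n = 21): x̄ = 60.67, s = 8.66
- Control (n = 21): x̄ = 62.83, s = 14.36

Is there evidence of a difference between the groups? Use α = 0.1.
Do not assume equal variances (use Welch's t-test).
Welch's two-sample t-test:
H₀: μ₁ = μ₂
H₁: μ₁ ≠ μ₂
s₁²/n₁ = 8.66²/21 = 3.5712,  s₂²/n₂ = 14.36²/21 = 9.8195
SE = √(s₁²/n₁ + s₂²/n₂) = √(3.5712 + 9.8195) = 3.6593
df (Welch-Satterthwaite) = (s₁²/n₁ + s₂²/n₂)² / [(s₁²/n₁)²/(n₁-1) + (s₂²/n₂)²/(n₂-1)] ≈ 32.85
t = (x̄₁ - x̄₂) / SE = (60.67 - 62.83) / 3.6593 = -2.16 / 3.6593 = -0.590
p-value = 0.5590

Since p-value > α = 0.1, we fail to reject H₀.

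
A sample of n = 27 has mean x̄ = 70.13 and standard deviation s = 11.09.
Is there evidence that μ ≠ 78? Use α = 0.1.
One-sample t-test:
H₀: μ = 78
H₁: μ ≠ 78
df = n - 1 = 26
t = (x̄ - μ₀) / (s/√n) = (70.13 - 78) / (11.09/√27) = -3.687
p-value = 0.0011

Since p-value < α = 0.1, we reject H₀.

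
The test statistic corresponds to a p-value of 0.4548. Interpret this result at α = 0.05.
Since p = 0.4548 > α = 0.05, fail to reject H₀.
There is insufficient evidence to reject the null hypothesis; the result is not statistically significant at the 0.05 level.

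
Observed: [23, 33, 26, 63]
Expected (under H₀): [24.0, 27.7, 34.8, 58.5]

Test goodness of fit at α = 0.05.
Chi-square goodness of fit test:
H₀: observed counts match expected distribution
H₁: observed counts differ from expected distribution
df = k - 1 = 3
χ² = Σ(O - E)²/E
   = (23 - 24.0)²/24.0 + (33 - 27.7)²/27.7 + (26 - 34.8)²/34.8 + (63 - 58.5)²/58.5
   = 0.042 + 1.014 + 2.225 + 0.346
   = 3.63
p-value = 0.3046

Since p-value > α = 0.05, we fail to reject H₀.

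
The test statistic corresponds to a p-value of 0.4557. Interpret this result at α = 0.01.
Since p = 0.4557 > α = 0.01, fail to reject H₀.
There is insufficient evidence to reject the null hypothesis; the result is not statistically significant at the 0.01 level.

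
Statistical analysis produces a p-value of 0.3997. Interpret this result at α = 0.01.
Since p = 0.3997 > α = 0.01, fail to reject H₀.
There is insufficient evidence to reject the null hypothesis; the result is not statistically significant at the 0.01 level.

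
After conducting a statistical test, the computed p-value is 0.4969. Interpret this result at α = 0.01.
Since p = 0.4969 > α = 0.01, fail to reject H₀.
There is insufficient evidence to reject the null hypothesis; the result is not statistically significant at the 0.01 level.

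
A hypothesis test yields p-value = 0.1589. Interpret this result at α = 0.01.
Since p = 0.1589 > α = 0.01, fail to reject H₀.
There is insufficient evidence to reject the null hypothesis; the result is not statistically significant at the 0.01 level.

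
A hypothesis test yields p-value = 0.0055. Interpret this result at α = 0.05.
Since p = 0.0055 < α = 0.05, reject H₀.
There is sufficient evidence to reject the null hypothesis; the result is statistically significant at the 0.05 level.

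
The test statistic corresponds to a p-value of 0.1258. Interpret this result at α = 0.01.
Since p = 0.1258 > α = 0.01, fail to reject H₀.
There is insufficient evidence to reject the null hypothesis; the result is not statistically significant at the 0.01 level.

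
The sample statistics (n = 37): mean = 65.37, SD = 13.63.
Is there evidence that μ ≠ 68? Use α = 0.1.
One-sample t-test:
H₀: μ = 68
H₁: μ ≠ 68
df = n - 1 = 36
t = (x̄ - μ₀) / (s/√n) = (65.37 - 68) / (13.63/√37) = -1.174
p-value = 0.2482

Since p-value > α = 0.1, we fail to reject H₀.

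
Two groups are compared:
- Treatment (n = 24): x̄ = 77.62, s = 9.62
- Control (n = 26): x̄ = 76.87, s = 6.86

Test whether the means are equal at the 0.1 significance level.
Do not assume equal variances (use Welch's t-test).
Welch's two-sample t-test:
H₀: μ₁ = μ₂
H₁: μ₁ ≠ μ₂
s₁²/n₁ = 9.62²/24 = 3.8560,  s₂²/n₂ = 6.86²/26 = 1.8100
SE = √(s₁²/n₁ + s₂²/n₂) = √(3.8560 + 1.8100) = 2.3803
df (Welch-Satterthwaite) = (s₁²/n₁ + s₂²/n₂)² / [(s₁²/n₁)²/(n₁-1) + (s₂²/n₂)²/(n₂-1)] ≈ 41.29
t = (x̄₁ - x̄₂) / SE = (77.62 - 76.87) / 2.3803 = 0.75 / 2.3803 = 0.315
p-value = 0.7543

Since p-value > α = 0.1, we fail to reject H₀.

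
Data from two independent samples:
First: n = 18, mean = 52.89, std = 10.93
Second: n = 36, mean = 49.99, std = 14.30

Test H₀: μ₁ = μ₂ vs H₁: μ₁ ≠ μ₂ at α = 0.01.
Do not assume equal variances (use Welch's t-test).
Welch's two-sample t-test:
H₀: μ₁ = μ₂
H₁: μ₁ ≠ μ₂
s₁²/n₁ = 10.93²/18 = 6.6369,  s₂²/n₂ = 14.30²/36 = 5.6803
SE = √(s₁²/n₁ + s₂²/n₂) = √(6.6369 + 5.6803) = 3.5096
df (Welch-Satterthwaite) = (s₁²/n₁ + s₂²/n₂)² / [(s₁²/n₁)²/(n₁-1) + (s₂²/n₂)²/(n₂-1)] ≈ 43.19
t = (x̄₁ - x̄₂) / SE = (52.89 - 49.99) / 3.5096 = 2.90 / 3.5096 = 0.826
p-value = 0.4132

Since p-value > α = 0.01, we fail to reject H₀.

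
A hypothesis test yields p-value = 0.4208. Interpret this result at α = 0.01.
Since p = 0.4208 > α = 0.01, fail to reject H₀.
There is insufficient evidence to reject the null hypothesis; the result is not statistically significant at the 0.01 level.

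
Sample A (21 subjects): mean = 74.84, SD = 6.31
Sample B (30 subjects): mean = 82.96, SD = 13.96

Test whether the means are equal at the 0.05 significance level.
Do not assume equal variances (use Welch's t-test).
Welch's two-sample t-test:
H₀: μ₁ = μ₂
H₁: μ₁ ≠ μ₂
s₁²/n₁ = 6.31²/21 = 1.8960,  s₂²/n₂ = 13.96²/30 = 6.4961
SE = √(s₁²/n₁ + s₂²/n₂) = √(1.8960 + 6.4961) = 2.8969
df (Welch-Satterthwaite) = (s₁²/n₁ + s₂²/n₂)² / [(s₁²/n₁)²/(n₁-1) + (s₂²/n₂)²/(n₂-1)] ≈ 43.08
t = (x̄₁ - x̄₂) / SE = (74.84 - 82.96) / 2.8969 = -8.12 / 2.8969 = -2.803
p-value = 0.0076

Since p-value < α = 0.05, we reject H₀.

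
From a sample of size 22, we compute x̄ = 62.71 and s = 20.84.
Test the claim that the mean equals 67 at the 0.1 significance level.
One-sample t-test:
H₀: μ = 67
H₁: μ ≠ 67
df = n - 1 = 21
t = (x̄ - μ₀) / (s/√n) = (62.71 - 67) / (20.84/√22) = -0.966
p-value = 0.3453

Since p-value > α = 0.1, we fail to reject H₀.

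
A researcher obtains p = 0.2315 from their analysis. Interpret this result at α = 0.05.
Since p = 0.2315 > α = 0.05, fail to reject H₀.
There is insufficient evidence to reject the null hypothesis; the result is not statistically significant at the 0.05 level.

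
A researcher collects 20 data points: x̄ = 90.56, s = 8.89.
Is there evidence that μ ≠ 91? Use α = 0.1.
One-sample t-test:
H₀: μ = 91
H₁: μ ≠ 91
df = n - 1 = 19
t = (x̄ - μ₀) / (s/√n) = (90.56 - 91) / (8.89/√20) = -0.221
p-value = 0.8272

Since p-value > α = 0.1, we fail to reject H₀.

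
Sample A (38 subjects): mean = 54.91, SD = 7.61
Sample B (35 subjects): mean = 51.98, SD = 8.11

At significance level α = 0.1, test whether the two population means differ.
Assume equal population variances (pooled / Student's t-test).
Student's two-sample t-test (equal variances):
H₀: μ₁ = μ₂
H₁: μ₁ ≠ μ₂
df = n₁ + n₂ - 2 = 71
Pooled variance s_p² = [(n₁-1)s₁² + (n₂-1)s₂²] / (n₁ + n₂ - 2) = [(37)(7.61²) + (34)(8.11²)] / 71 = 61.6760
SE = √(s_p²(1/n₁ + 1/n₂)) = √(61.6760 × (1/38 + 1/35)) = 1.8399
t = (x̄₁ - x̄₂) / SE = (54.91 - 51.98) / 1.8399 = 2.93 / 1.8399 = 1.592
p-value = 0.1157

Since p-value > α = 0.1, we fail to reject H₀.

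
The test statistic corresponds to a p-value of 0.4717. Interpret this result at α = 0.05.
Since p = 0.4717 > α = 0.05, fail to reject H₀.
There is insufficient evidence to reject the null hypothesis; the result is not statistically significant at the 0.05 level.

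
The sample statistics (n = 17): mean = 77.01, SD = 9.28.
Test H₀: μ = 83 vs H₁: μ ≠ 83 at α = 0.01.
One-sample t-test:
H₀: μ = 83
H₁: μ ≠ 83
df = n - 1 = 16
t = (x̄ - μ₀) / (s/√n) = (77.01 - 83) / (9.28/√17) = -2.661
p-value = 0.0171

Since p-value > α = 0.01, we fail to reject H₀.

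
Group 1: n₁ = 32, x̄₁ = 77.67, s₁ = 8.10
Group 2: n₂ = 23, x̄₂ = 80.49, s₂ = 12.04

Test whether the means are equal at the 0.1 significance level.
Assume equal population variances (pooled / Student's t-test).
Student's two-sample t-test (equal variances):
H₀: μ₁ = μ₂
H₁: μ₁ ≠ μ₂
df = n₁ + n₂ - 2 = 53
Pooled variance s_p² = [(n₁-1)s₁² + (n₂-1)s₂²] / (n₁ + n₂ - 2) = [(31)(8.10²) + (22)(12.04²)] / 53 = 98.5484
SE = √(s_p²(1/n₁ + 1/n₂)) = √(98.5484 × (1/32 + 1/23)) = 2.7137
t = (x̄₁ - x̄₂) / SE = (77.67 - 80.49) / 2.7137 = -2.82 / 2.7137 = -1.039
p-value = 0.3034

Since p-value > α = 0.1, we fail to reject H₀.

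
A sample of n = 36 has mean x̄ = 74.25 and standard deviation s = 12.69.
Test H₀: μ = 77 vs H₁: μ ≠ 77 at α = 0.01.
One-sample t-test:
H₀: μ = 77
H₁: μ ≠ 77
df = n - 1 = 35
t = (x̄ - μ₀) / (s/√n) = (74.25 - 77) / (12.69/√36) = -1.300
p-value = 0.2020

Since p-value > α = 0.01, we fail to reject H₀.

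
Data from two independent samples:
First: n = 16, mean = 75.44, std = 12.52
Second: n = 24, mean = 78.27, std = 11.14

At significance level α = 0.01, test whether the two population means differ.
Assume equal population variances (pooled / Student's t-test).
Student's two-sample t-test (equal variances):
H₀: μ₁ = μ₂
H₁: μ₁ ≠ μ₂
df = n₁ + n₂ - 2 = 38
Pooled variance s_p² = [(n₁-1)s₁² + (n₂-1)s₂²] / (n₁ + n₂ - 2) = [(15)(12.52²) + (23)(11.14²)] / 38 = 136.9881
SE = √(s_p²(1/n₁ + 1/n₂)) = √(136.9881 × (1/16 + 1/24)) = 3.7775
t = (x̄₁ - x̄₂) / SE = (75.44 - 78.27) / 3.7775 = -2.83 / 3.7775 = -0.749
p-value = 0.4584

Since p-value > α = 0.01, we fail to reject H₀.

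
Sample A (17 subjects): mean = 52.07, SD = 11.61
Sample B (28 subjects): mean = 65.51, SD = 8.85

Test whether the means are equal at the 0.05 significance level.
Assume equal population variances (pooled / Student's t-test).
Student's two-sample t-test (equal variances):
H₀: μ₁ = μ₂
H₁: μ₁ ≠ μ₂
df = n₁ + n₂ - 2 = 43
Pooled variance s_p² = [(n₁-1)s₁² + (n₂-1)s₂²] / (n₁ + n₂ - 2) = [(16)(11.61²) + (27)(8.85²)] / 43 = 99.3344
SE = √(s_p²(1/n₁ + 1/n₂)) = √(99.3344 × (1/17 + 1/28)) = 3.0645
t = (x̄₁ - x̄₂) / SE = (52.07 - 65.51) / 3.0645 = -13.44 / 3.0645 = -4.386
p-value = 0.0001

Since p-value < α = 0.05, we reject H₀.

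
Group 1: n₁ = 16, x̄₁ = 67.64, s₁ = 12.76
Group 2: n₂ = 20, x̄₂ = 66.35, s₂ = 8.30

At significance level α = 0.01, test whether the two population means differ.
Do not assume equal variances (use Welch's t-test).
Welch's two-sample t-test:
H₀: μ₁ = μ₂
H₁: μ₁ ≠ μ₂
s₁²/n₁ = 12.76²/16 = 10.1761,  s₂²/n₂ = 8.30²/20 = 3.4445
SE = √(s₁²/n₁ + s₂²/n₂) = √(10.1761 + 3.4445) = 3.6906
df (Welch-Satterthwaite) = (s₁²/n₁ + s₂²/n₂)² / [(s₁²/n₁)²/(n₁-1) + (s₂²/n₂)²/(n₂-1)] ≈ 24.64
t = (x̄₁ - x̄₂) / SE = (67.64 - 66.35) / 3.6906 = 1.29 / 3.6906 = 0.350
p-value = 0.7297

Since p-value > α = 0.01, we fail to reject H₀.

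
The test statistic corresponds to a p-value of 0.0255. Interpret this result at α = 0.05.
Since p = 0.0255 < α = 0.05, reject H₀.
There is sufficient evidence to reject the null hypothesis; the result is statistically significant at the 0.05 level.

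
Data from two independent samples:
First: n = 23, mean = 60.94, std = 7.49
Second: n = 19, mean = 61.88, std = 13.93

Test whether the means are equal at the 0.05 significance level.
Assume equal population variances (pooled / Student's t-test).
Student's two-sample t-test (equal variances):
H₀: μ₁ = μ₂
H₁: μ₁ ≠ μ₂
df = n₁ + n₂ - 2 = 40
Pooled variance s_p² = [(n₁-1)s₁² + (n₂-1)s₂²] / (n₁ + n₂ - 2) = [(22)(7.49²) + (18)(13.93²)] / 40 = 118.1753
SE = √(s_p²(1/n₁ + 1/n₂)) = √(118.1753 × (1/23 + 1/19)) = 3.3701
t = (x̄₁ - x̄₂) / SE = (60.94 - 61.88) / 3.3701 = -0.94 / 3.3701 = -0.279
p-value = 0.7817

Since p-value > α = 0.05, we fail to reject H₀.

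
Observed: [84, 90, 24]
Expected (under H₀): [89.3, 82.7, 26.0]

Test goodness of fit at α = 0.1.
Chi-square goodness of fit test:
H₀: observed counts match expected distribution
H₁: observed counts differ from expected distribution
df = k - 1 = 2
χ² = Σ(O - E)²/E
   = (84 - 89.3)²/89.3 + (90 - 82.7)²/82.7 + (24 - 26.0)²/26.0
   = 0.315 + 0.644 + 0.154
   = 1.11
p-value = 0.5733

Since p-value > α = 0.1, we fail to reject H₀.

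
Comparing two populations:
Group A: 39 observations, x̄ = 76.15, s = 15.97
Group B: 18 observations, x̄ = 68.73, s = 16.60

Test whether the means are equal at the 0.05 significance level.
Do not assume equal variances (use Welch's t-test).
Welch's two-sample t-test:
H₀: μ₁ = μ₂
H₁: μ₁ ≠ μ₂
s₁²/n₁ = 15.97²/39 = 6.5395,  s₂²/n₂ = 16.60²/18 = 15.3089
SE = √(s₁²/n₁ + s₂²/n₂) = √(6.5395 + 15.3089) = 4.6742
df (Welch-Satterthwaite) = (s₁²/n₁ + s₂²/n₂)² / [(s₁²/n₁)²/(n₁-1) + (s₂²/n₂)²/(n₂-1)] ≈ 32.01
t = (x̄₁ - x̄₂) / SE = (76.15 - 68.73) / 4.6742 = 7.42 / 4.6742 = 1.587
p-value = 0.1222

Since p-value > α = 0.05, we fail to reject H₀.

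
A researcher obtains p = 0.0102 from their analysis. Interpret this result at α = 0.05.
Since p = 0.0102 < α = 0.05, reject H₀.
There is sufficient evidence to reject the null hypothesis; the result is statistically significant at the 0.05 level.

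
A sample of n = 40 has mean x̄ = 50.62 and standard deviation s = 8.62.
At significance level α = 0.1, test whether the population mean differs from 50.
One-sample t-test:
H₀: μ = 50
H₁: μ ≠ 50
df = n - 1 = 39
t = (x̄ - μ₀) / (s/√n) = (50.62 - 50) / (8.62/√40) = 0.455
p-value = 0.6517

Since p-value > α = 0.1, we fail to reject H₀.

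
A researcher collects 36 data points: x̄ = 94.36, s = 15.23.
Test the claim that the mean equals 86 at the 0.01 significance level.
One-sample t-test:
H₀: μ = 86
H₁: μ ≠ 86
df = n - 1 = 35
t = (x̄ - μ₀) / (s/√n) = (94.36 - 86) / (15.23/√36) = 3.293
p-value = 0.0023

Since p-value < α = 0.01, we reject H₀.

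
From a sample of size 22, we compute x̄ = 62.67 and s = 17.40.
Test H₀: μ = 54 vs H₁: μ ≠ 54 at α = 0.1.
One-sample t-test:
H₀: μ = 54
H₁: μ ≠ 54
df = n - 1 = 21
t = (x̄ - μ₀) / (s/√n) = (62.67 - 54) / (17.40/√22) = 2.337
p-value = 0.0294

Since p-value < α = 0.1, we reject H₀.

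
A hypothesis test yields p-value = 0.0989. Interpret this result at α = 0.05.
Since p = 0.0989 > α = 0.05, fail to reject H₀.
There is insufficient evidence to reject the null hypothesis; the result is not statistically significant at the 0.05 level.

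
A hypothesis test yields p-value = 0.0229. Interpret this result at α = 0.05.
Since p = 0.0229 < α = 0.05, reject H₀.
There is sufficient evidence to reject the null hypothesis; the result is statistically significant at the 0.05 level.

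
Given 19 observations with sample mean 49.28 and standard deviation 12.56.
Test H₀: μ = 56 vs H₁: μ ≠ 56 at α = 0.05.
One-sample t-test:
H₀: μ = 56
H₁: μ ≠ 56
df = n - 1 = 18
t = (x̄ - μ₀) / (s/√n) = (49.28 - 56) / (12.56/√19) = -2.332
p-value = 0.0315

Since p-value < α = 0.05, we reject H₀.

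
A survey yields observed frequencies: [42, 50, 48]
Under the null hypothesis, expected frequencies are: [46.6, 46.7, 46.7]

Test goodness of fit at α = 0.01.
Chi-square goodness of fit test:
H₀: observed counts match expected distribution
H₁: observed counts differ from expected distribution
df = k - 1 = 2
χ² = Σ(O - E)²/E
   = (42 - 46.6)²/46.6 + (50 - 46.7)²/46.7 + (48 - 46.7)²/46.7
   = 0.454 + 0.233 + 0.036
   = 0.72
p-value = 0.6965

Since p-value > α = 0.01, we fail to reject H₀.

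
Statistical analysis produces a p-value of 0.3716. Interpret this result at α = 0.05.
Since p = 0.3716 > α = 0.05, fail to reject H₀.
There is insufficient evidence to reject the null hypothesis; the result is not statistically significant at the 0.05 level.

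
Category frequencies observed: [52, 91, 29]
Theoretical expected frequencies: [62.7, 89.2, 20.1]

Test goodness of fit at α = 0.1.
Chi-square goodness of fit test:
H₀: observed counts match expected distribution
H₁: observed counts differ from expected distribution
df = k - 1 = 2
χ² = Σ(O - E)²/E
   = (52 - 62.7)²/62.7 + (91 - 89.2)²/89.2 + (29 - 20.1)²/20.1
   = 1.826 + 0.036 + 3.941
   = 5.80
p-value = 0.0549

Since p-value < α = 0.1, we reject H₀.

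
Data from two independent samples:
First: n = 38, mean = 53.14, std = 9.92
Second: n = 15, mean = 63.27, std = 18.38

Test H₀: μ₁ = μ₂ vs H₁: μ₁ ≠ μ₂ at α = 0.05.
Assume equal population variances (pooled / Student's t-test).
Student's two-sample t-test (equal variances):
H₀: μ₁ = μ₂
H₁: μ₁ ≠ μ₂
df = n₁ + n₂ - 2 = 51
Pooled variance s_p² = [(n₁-1)s₁² + (n₂-1)s₂²] / (n₁ + n₂ - 2) = [(37)(9.92²) + (14)(18.38²)] / 51 = 164.1290
SE = √(s_p²(1/n₁ + 1/n₂)) = √(164.1290 × (1/38 + 1/15)) = 3.9065
t = (x̄₁ - x̄₂) / SE = (53.14 - 63.27) / 3.9065 = -10.13 / 3.9065 = -2.593
p-value = 0.0124

Since p-value < α = 0.05, we reject H₀.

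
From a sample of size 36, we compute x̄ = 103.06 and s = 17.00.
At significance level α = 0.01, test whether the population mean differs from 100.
One-sample t-test:
H₀: μ = 100
H₁: μ ≠ 100
df = n - 1 = 35
t = (x̄ - μ₀) / (s/√n) = (103.06 - 100) / (17.00/√36) = 1.080
p-value = 0.2875

Since p-value > α = 0.01, we fail to reject H₀.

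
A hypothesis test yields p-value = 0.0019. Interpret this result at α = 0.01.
Since p = 0.0019 < α = 0.01, reject H₀.
There is sufficient evidence to reject the null hypothesis; the result is statistically significant at the 0.01 level.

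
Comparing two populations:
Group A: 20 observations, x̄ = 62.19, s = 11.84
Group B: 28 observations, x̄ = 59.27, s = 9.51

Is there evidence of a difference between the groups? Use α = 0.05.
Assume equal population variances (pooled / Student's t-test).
Student's two-sample t-test (equal variances):
H₀: μ₁ = μ₂
H₁: μ₁ ≠ μ₂
df = n₁ + n₂ - 2 = 46
Pooled variance s_p² = [(n₁-1)s₁² + (n₂-1)s₂²] / (n₁ + n₂ - 2) = [(19)(11.84²) + (27)(9.51²)] / 46 = 110.9872
SE = √(s_p²(1/n₁ + 1/n₂)) = √(110.9872 × (1/20 + 1/28)) = 3.0843
t = (x̄₁ - x̄₂) / SE = (62.19 - 59.27) / 3.0843 = 2.92 / 3.0843 = 0.947
p-value = 0.3487

Since p-value > α = 0.05, we fail to reject H₀.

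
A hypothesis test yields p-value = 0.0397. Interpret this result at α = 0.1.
Since p = 0.0397 < α = 0.1, reject H₀.
There is sufficient evidence to reject the null hypothesis; the result is statistically significant at the 0.1 level.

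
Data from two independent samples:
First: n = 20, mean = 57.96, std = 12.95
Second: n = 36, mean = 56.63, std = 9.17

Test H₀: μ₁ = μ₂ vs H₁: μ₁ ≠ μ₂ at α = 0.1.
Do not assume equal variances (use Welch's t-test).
Welch's two-sample t-test:
H₀: μ₁ = μ₂
H₁: μ₁ ≠ μ₂
s₁²/n₁ = 12.95²/20 = 8.3851,  s₂²/n₂ = 9.17²/36 = 2.3358
SE = √(s₁²/n₁ + s₂²/n₂) = √(8.3851 + 2.3358) = 3.2743
df (Welch-Satterthwaite) = (s₁²/n₁ + s₂²/n₂)² / [(s₁²/n₁)²/(n₁-1) + (s₂²/n₂)²/(n₂-1)] ≈ 29.80
t = (x̄₁ - x̄₂) / SE = (57.96 - 56.63) / 3.2743 = 1.33 / 3.2743 = 0.406
p-value = 0.6875

Since p-value > α = 0.1, we fail to reject H₀.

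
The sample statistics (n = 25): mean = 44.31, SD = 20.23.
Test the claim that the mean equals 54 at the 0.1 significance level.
One-sample t-test:
H₀: μ = 54
H₁: μ ≠ 54
df = n - 1 = 24
t = (x̄ - μ₀) / (s/√n) = (44.31 - 54) / (20.23/√25) = -2.395
p-value = 0.0248

Since p-value < α = 0.1, we reject H₀.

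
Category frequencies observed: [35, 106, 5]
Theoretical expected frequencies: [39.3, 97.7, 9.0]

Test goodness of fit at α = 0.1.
Chi-square goodness of fit test:
H₀: observed counts match expected distribution
H₁: observed counts differ from expected distribution
df = k - 1 = 2
χ² = Σ(O - E)²/E
   = (35 - 39.3)²/39.3 + (106 - 97.7)²/97.7 + (5 - 9.0)²/9.0
   = 0.470 + 0.705 + 1.778
   = 2.95
p-value = 0.2284

Since p-value > α = 0.1, we fail to reject H₀.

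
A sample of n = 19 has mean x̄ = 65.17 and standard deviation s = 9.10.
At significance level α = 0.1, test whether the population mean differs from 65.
One-sample t-test:
H₀: μ = 65
H₁: μ ≠ 65
df = n - 1 = 18
t = (x̄ - μ₀) / (s/√n) = (65.17 - 65) / (9.10/√19) = 0.081
p-value = 0.9360

Since p-value > α = 0.1, we fail to reject H₀.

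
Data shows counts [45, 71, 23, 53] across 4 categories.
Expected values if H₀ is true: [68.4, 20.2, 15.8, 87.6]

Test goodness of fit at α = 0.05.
Chi-square goodness of fit test:
H₀: observed counts match expected distribution
H₁: observed counts differ from expected distribution
df = k - 1 = 3
χ² = Σ(O - E)²/E
   = (45 - 68.4)²/68.4 + (71 - 20.2)²/20.2 + (23 - 15.8)²/15.8 + (53 - 87.6)²/87.6
   = 8.005 + 127.754 + 3.281 + 13.666
   = 152.71
p-value < 0.0001

Since p-value < α = 0.05, we reject H₀.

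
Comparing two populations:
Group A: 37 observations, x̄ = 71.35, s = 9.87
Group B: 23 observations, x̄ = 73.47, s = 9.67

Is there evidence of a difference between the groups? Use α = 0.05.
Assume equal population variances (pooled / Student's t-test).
Student's two-sample t-test (equal variances):
H₀: μ₁ = μ₂
H₁: μ₁ ≠ μ₂
df = n₁ + n₂ - 2 = 58
Pooled variance s_p² = [(n₁-1)s₁² + (n₂-1)s₂²] / (n₁ + n₂ - 2) = [(36)(9.87²) + (22)(9.67²)] / 58 = 95.9346
SE = √(s_p²(1/n₁ + 1/n₂)) = √(95.9346 × (1/37 + 1/23)) = 2.6007
t = (x̄₁ - x̄₂) / SE = (71.35 - 73.47) / 2.6007 = -2.12 / 2.6007 = -0.815
p-value = 0.4183

Since p-value > α = 0.05, we fail to reject H₀.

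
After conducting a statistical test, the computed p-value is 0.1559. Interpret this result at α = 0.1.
Since p = 0.1559 > α = 0.1, fail to reject H₀.
There is insufficient evidence to reject the null hypothesis; the result is not statistically significant at the 0.1 level.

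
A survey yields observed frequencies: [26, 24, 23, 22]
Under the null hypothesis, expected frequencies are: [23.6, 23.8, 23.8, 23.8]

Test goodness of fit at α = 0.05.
Chi-square goodness of fit test:
H₀: observed counts match expected distribution
H₁: observed counts differ from expected distribution
df = k - 1 = 3
χ² = Σ(O - E)²/E
   = (26 - 23.6)²/23.6 + (24 - 23.8)²/23.8 + (23 - 23.8)²/23.8 + (22 - 23.8)²/23.8
   = 0.244 + 0.002 + 0.027 + 0.136
   = 0.41
p-value = 0.9384

Since p-value > α = 0.05, we fail to reject H₀.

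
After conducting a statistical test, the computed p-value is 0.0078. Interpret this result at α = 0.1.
Since p = 0.0078 < α = 0.1, reject H₀.
There is sufficient evidence to reject the null hypothesis; the result is statistically significant at the 0.1 level.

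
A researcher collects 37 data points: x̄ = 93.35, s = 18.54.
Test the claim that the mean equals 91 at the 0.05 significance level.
One-sample t-test:
H₀: μ = 91
H₁: μ ≠ 91
df = n - 1 = 36
t = (x̄ - μ₀) / (s/√n) = (93.35 - 91) / (18.54/√37) = 0.771
p-value = 0.4457

Since p-value > α = 0.05, we fail to reject H₀.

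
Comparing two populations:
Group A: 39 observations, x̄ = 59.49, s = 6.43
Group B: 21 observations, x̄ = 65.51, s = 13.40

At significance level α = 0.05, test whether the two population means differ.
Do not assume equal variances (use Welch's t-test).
Welch's two-sample t-test:
H₀: μ₁ = μ₂
H₁: μ₁ ≠ μ₂
s₁²/n₁ = 6.43²/39 = 1.0601,  s₂²/n₂ = 13.40²/21 = 8.5505
SE = √(s₁²/n₁ + s₂²/n₂) = √(1.0601 + 8.5505) = 3.1001
df (Welch-Satterthwaite) = (s₁²/n₁ + s₂²/n₂)² / [(s₁²/n₁)²/(n₁-1) + (s₂²/n₂)²/(n₂-1)] ≈ 25.06
t = (x̄₁ - x̄₂) / SE = (59.49 - 65.51) / 3.1001 = -6.02 / 3.1001 = -1.942
p-value = 0.0635

Since p-value > α = 0.05, we fail to reject H₀.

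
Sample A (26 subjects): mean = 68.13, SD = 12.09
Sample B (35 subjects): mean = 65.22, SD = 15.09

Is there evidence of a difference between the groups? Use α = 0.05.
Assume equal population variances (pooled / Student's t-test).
Student's two-sample t-test (equal variances):
H₀: μ₁ = μ₂
H₁: μ₁ ≠ μ₂
df = n₁ + n₂ - 2 = 59
Pooled variance s_p² = [(n₁-1)s₁² + (n₂-1)s₂²] / (n₁ + n₂ - 2) = [(25)(12.09²) + (34)(15.09²)] / 59 = 193.1573
SE = √(s_p²(1/n₁ + 1/n₂)) = √(193.1573 × (1/26 + 1/35)) = 3.5983
t = (x̄₁ - x̄₂) / SE = (68.13 - 65.22) / 3.5983 = 2.91 / 3.5983 = 0.809
p-value = 0.4219

Since p-value > α = 0.05, we fail to reject H₀.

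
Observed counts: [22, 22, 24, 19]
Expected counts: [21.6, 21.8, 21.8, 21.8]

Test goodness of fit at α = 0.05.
Chi-square goodness of fit test:
H₀: observed counts match expected distribution
H₁: observed counts differ from expected distribution
df = k - 1 = 3
χ² = Σ(O - E)²/E
   = (22 - 21.6)²/21.6 + (22 - 21.8)²/21.8 + (24 - 21.8)²/21.8 + (19 - 21.8)²/21.8
   = 0.007 + 0.002 + 0.222 + 0.360
   = 0.59
p-value = 0.8985

Since p-value > α = 0.05, we fail to reject H₀.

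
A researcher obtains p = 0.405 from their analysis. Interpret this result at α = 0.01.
Since p = 0.405 > α = 0.01, fail to reject H₀.
There is insufficient evidence to reject the null hypothesis; the result is not statistically significant at the 0.01 level.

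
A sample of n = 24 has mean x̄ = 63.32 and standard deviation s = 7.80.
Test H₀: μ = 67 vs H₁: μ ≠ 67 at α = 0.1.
One-sample t-test:
H₀: μ = 67
H₁: μ ≠ 67
df = n - 1 = 23
t = (x̄ - μ₀) / (s/√n) = (63.32 - 67) / (7.80/√24) = -2.311
p-value = 0.0301

Since p-value < α = 0.1, we reject H₀.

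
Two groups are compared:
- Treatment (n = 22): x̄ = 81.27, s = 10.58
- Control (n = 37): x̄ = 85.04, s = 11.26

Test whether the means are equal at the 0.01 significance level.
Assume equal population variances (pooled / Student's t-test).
Student's two-sample t-test (equal variances):
H₀: μ₁ = μ₂
H₁: μ₁ ≠ μ₂
df = n₁ + n₂ - 2 = 57
Pooled variance s_p² = [(n₁-1)s₁² + (n₂-1)s₂²] / (n₁ + n₂ - 2) = [(21)(10.58²) + (36)(11.26²)] / 57 = 121.3161
SE = √(s_p²(1/n₁ + 1/n₂)) = √(121.3161 × (1/22 + 1/37)) = 2.9653
t = (x̄₁ - x̄₂) / SE = (81.27 - 85.04) / 2.9653 = -3.77 / 2.9653 = -1.271
p-value = 0.2088

Since p-value > α = 0.01, we fail to reject H₀.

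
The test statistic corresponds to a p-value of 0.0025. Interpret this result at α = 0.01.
Since p = 0.0025 < α = 0.01, reject H₀.
There is sufficient evidence to reject the null hypothesis; the result is statistically significant at the 0.01 level.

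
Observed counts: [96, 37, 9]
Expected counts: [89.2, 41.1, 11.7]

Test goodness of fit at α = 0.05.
Chi-square goodness of fit test:
H₀: observed counts match expected distribution
H₁: observed counts differ from expected distribution
df = k - 1 = 2
χ² = Σ(O - E)²/E
   = (96 - 89.2)²/89.2 + (37 - 41.1)²/41.1 + (9 - 11.7)²/11.7
   = 0.518 + 0.409 + 0.623
   = 1.55
p-value = 0.4606

Since p-value > α = 0.05, we fail to reject H₀.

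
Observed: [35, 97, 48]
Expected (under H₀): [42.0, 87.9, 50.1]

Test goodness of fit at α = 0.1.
Chi-square goodness of fit test:
H₀: observed counts match expected distribution
H₁: observed counts differ from expected distribution
df = k - 1 = 2
χ² = Σ(O - E)²/E
   = (35 - 42.0)²/42.0 + (97 - 87.9)²/87.9 + (48 - 50.1)²/50.1
   = 1.167 + 0.942 + 0.088
   = 2.20
p-value = 0.3334

Since p-value > α = 0.1, we fail to reject H₀.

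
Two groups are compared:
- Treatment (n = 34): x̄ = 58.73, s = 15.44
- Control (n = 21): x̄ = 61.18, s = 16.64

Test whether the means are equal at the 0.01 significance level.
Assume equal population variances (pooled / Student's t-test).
Student's two-sample t-test (equal variances):
H₀: μ₁ = μ₂
H₁: μ₁ ≠ μ₂
df = n₁ + n₂ - 2 = 53
Pooled variance s_p² = [(n₁-1)s₁² + (n₂-1)s₂²] / (n₁ + n₂ - 2) = [(33)(15.44²) + (20)(16.64²)] / 53 = 252.9204
SE = √(s_p²(1/n₁ + 1/n₂)) = √(252.9204 × (1/34 + 1/21)) = 4.4139
t = (x̄₁ - x̄₂) / SE = (58.73 - 61.18) / 4.4139 = -2.45 / 4.4139 = -0.555
p-value = 0.5812

Since p-value > α = 0.01, we fail to reject H₀.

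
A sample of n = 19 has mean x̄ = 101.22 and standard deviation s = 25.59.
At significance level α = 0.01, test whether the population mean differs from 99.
One-sample t-test:
H₀: μ = 99
H₁: μ ≠ 99
df = n - 1 = 18
t = (x̄ - μ₀) / (s/√n) = (101.22 - 99) / (25.59/√19) = 0.378
p-value = 0.7097

Since p-value > α = 0.01, we fail to reject H₀.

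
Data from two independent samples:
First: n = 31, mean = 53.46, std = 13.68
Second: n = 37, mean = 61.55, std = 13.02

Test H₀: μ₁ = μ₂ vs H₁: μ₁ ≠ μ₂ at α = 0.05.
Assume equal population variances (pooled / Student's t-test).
Student's two-sample t-test (equal variances):
H₀: μ₁ = μ₂
H₁: μ₁ ≠ μ₂
df = n₁ + n₂ - 2 = 66
Pooled variance s_p² = [(n₁-1)s₁² + (n₂-1)s₂²] / (n₁ + n₂ - 2) = [(30)(13.68²) + (36)(13.02²)] / 66 = 177.5304
SE = √(s_p²(1/n₁ + 1/n₂)) = √(177.5304 × (1/31 + 1/37)) = 3.2442
t = (x̄₁ - x̄₂) / SE = (53.46 - 61.55) / 3.2442 = -8.09 / 3.2442 = -2.494
p-value = 0.0152

Since p-value < α = 0.05, we reject H₀.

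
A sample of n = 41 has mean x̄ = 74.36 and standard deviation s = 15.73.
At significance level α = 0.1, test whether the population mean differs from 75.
One-sample t-test:
H₀: μ = 75
H₁: μ ≠ 75
df = n - 1 = 40
t = (x̄ - μ₀) / (s/√n) = (74.36 - 75) / (15.73/√41) = -0.261
p-value = 0.7958

Since p-value > α = 0.1, we fail to reject H₀.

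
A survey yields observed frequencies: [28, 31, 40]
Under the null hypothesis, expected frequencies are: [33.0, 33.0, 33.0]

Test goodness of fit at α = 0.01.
Chi-square goodness of fit test:
H₀: observed counts match expected distribution
H₁: observed counts differ from expected distribution
df = k - 1 = 2
χ² = Σ(O - E)²/E
   = (28 - 33.0)²/33.0 + (31 - 33.0)²/33.0 + (40 - 33.0)²/33.0
   = 0.758 + 0.121 + 1.485
   = 2.36
p-value = 0.3067

Since p-value > α = 0.01, we fail to reject H₀.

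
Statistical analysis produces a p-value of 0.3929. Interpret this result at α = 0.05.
Since p = 0.3929 > α = 0.05, fail to reject H₀.
There is insufficient evidence to reject the null hypothesis; the result is not statistically significant at the 0.05 level.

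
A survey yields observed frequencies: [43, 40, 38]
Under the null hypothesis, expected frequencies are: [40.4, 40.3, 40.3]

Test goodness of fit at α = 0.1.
Chi-square goodness of fit test:
H₀: observed counts match expected distribution
H₁: observed counts differ from expected distribution
df = k - 1 = 2
χ² = Σ(O - E)²/E
   = (43 - 40.4)²/40.4 + (40 - 40.3)²/40.3 + (38 - 40.3)²/40.3
   = 0.167 + 0.002 + 0.131
   = 0.30
p-value = 0.8604

Since p-value > α = 0.1, we fail to reject H₀.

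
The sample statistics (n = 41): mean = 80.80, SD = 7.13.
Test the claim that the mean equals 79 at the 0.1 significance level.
One-sample t-test:
H₀: μ = 79
H₁: μ ≠ 79
df = n - 1 = 40
t = (x̄ - μ₀) / (s/√n) = (80.80 - 79) / (7.13/√41) = 1.616
p-value = 0.1138

Since p-value > α = 0.1, we fail to reject H₀.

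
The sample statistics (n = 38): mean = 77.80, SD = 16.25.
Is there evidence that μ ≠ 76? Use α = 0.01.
One-sample t-test:
H₀: μ = 76
H₁: μ ≠ 76
df = n - 1 = 37
t = (x̄ - μ₀) / (s/√n) = (77.80 - 76) / (16.25/√38) = 0.683
p-value = 0.4990

Since p-value > α = 0.01, we fail to reject H₀.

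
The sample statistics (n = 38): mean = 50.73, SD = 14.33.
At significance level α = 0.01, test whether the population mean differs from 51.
One-sample t-test:
H₀: μ = 51
H₁: μ ≠ 51
df = n - 1 = 37
t = (x̄ - μ₀) / (s/√n) = (50.73 - 51) / (14.33/√38) = -0.116
p-value = 0.9082

Since p-value > α = 0.01, we fail to reject H₀.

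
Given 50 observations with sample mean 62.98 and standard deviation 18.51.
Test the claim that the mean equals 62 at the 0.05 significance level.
One-sample t-test:
H₀: μ = 62
H₁: μ ≠ 62
df = n - 1 = 49
t = (x̄ - μ₀) / (s/√n) = (62.98 - 62) / (18.51/√50) = 0.374
p-value = 0.7097

Since p-value > α = 0.05, we fail to reject H₀.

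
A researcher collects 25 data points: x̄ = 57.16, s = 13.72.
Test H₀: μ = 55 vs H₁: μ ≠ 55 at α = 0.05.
One-sample t-test:
H₀: μ = 55
H₁: μ ≠ 55
df = n - 1 = 24
t = (x̄ - μ₀) / (s/√n) = (57.16 - 55) / (13.72/√25) = 0.787
p-value = 0.4389

Since p-value > α = 0.05, we fail to reject H₀.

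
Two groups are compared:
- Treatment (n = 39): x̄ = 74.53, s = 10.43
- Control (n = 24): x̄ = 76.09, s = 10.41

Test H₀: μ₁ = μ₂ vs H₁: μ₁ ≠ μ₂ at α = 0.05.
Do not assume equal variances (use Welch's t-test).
Welch's two-sample t-test:
H₀: μ₁ = μ₂
H₁: μ₁ ≠ μ₂
s₁²/n₁ = 10.43²/39 = 2.7894,  s₂²/n₂ = 10.41²/24 = 4.5153
SE = √(s₁²/n₁ + s₂²/n₂) = √(2.7894 + 4.5153) = 2.7027
df (Welch-Satterthwaite) = (s₁²/n₁ + s₂²/n₂)² / [(s₁²/n₁)²/(n₁-1) + (s₂²/n₂)²/(n₂-1)] ≈ 48.90
t = (x̄₁ - x̄₂) / SE = (74.53 - 76.09) / 2.7027 = -1.56 / 2.7027 = -0.577
p-value = 0.5665

Since p-value > α = 0.05, we fail to reject H₀.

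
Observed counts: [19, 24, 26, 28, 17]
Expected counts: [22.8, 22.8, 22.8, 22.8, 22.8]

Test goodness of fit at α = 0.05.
Chi-square goodness of fit test:
H₀: observed counts match expected distribution
H₁: observed counts differ from expected distribution
df = k - 1 = 4
χ² = Σ(O - E)²/E
   = (19 - 22.8)²/22.8 + (24 - 22.8)²/22.8 + (26 - 22.8)²/22.8 + (28 - 22.8)²/22.8 + (17 - 22.8)²/22.8
   = 0.633 + 0.063 + 0.449 + 1.186 + 1.475
   = 3.81
p-value = 0.4328

Since p-value > α = 0.05, we fail to reject H₀.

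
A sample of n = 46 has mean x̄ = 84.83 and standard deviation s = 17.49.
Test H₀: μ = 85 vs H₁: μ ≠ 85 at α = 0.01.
One-sample t-test:
H₀: μ = 85
H₁: μ ≠ 85
df = n - 1 = 45
t = (x̄ - μ₀) / (s/√n) = (84.83 - 85) / (17.49/√46) = -0.066
p-value = 0.9477

Since p-value > α = 0.01, we fail to reject H₀.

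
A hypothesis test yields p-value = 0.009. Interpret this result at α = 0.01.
Since p = 0.009 < α = 0.01, reject H₀.
There is sufficient evidence to reject the null hypothesis; the result is statistically significant at the 0.01 level.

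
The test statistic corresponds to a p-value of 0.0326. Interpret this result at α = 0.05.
Since p = 0.0326 < α = 0.05, reject H₀.
There is sufficient evidence to reject the null hypothesis; the result is statistically significant at the 0.05 level.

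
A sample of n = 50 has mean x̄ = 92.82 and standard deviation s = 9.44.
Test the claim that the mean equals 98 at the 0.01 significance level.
One-sample t-test:
H₀: μ = 98
H₁: μ ≠ 98
df = n - 1 = 49
t = (x̄ - μ₀) / (s/√n) = (92.82 - 98) / (9.44/√50) = -3.880
p-value = 0.0003

Since p-value < α = 0.01, we reject H₀.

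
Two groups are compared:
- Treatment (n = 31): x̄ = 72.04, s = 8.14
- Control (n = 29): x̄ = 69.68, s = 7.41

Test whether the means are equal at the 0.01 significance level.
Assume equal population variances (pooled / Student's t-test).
Student's two-sample t-test (equal variances):
H₀: μ₁ = μ₂
H₁: μ₁ ≠ μ₂
df = n₁ + n₂ - 2 = 58
Pooled variance s_p² = [(n₁-1)s₁² + (n₂-1)s₂²] / (n₁ + n₂ - 2) = [(30)(8.14²) + (28)(7.41²)] / 58 = 60.7796
SE = √(s_p²(1/n₁ + 1/n₂)) = √(60.7796 × (1/31 + 1/29)) = 2.0141
t = (x̄₁ - x̄₂) / SE = (72.04 - 69.68) / 2.0141 = 2.36 / 2.0141 = 1.172
p-value = 0.2461

Since p-value > α = 0.01, we fail to reject H₀.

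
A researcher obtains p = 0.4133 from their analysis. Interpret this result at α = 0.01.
Since p = 0.4133 > α = 0.01, fail to reject H₀.
There is insufficient evidence to reject the null hypothesis; the result is not statistically significant at the 0.01 level.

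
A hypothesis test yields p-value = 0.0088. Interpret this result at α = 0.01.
Since p = 0.0088 < α = 0.01, reject H₀.
There is sufficient evidence to reject the null hypothesis; the result is statistically significant at the 0.01 level.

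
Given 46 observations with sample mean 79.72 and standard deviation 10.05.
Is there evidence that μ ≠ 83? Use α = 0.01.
One-sample t-test:
H₀: μ = 83
H₁: μ ≠ 83
df = n - 1 = 45
t = (x̄ - μ₀) / (s/√n) = (79.72 - 83) / (10.05/√46) = -2.214
p-value = 0.0320

Since p-value > α = 0.01, we fail to reject H₀.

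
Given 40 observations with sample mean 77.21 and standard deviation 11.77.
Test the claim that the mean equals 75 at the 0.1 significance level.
One-sample t-test:
H₀: μ = 75
H₁: μ ≠ 75
df = n - 1 = 39
t = (x̄ - μ₀) / (s/√n) = (77.21 - 75) / (11.77/√40) = 1.188
p-value = 0.2422

Since p-value > α = 0.1, we fail to reject H₀.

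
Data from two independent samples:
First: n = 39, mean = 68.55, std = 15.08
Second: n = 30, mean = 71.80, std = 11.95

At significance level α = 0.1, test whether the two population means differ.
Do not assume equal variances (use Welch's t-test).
Welch's two-sample t-test:
H₀: μ₁ = μ₂
H₁: μ₁ ≠ μ₂
s₁²/n₁ = 15.08²/39 = 5.8309,  s₂²/n₂ = 11.95²/30 = 4.7601
SE = √(s₁²/n₁ + s₂²/n₂) = √(5.8309 + 4.7601) = 3.2544
df (Welch-Satterthwaite) = (s₁²/n₁ + s₂²/n₂)² / [(s₁²/n₁)²/(n₁-1) + (s₂²/n₂)²/(n₂-1)] ≈ 66.92
t = (x̄₁ - x̄₂) / SE = (68.55 - 71.80) / 3.2544 = -3.25 / 3.2544 = -0.999
p-value = 0.3216

Since p-value > α = 0.1, we fail to reject H₀.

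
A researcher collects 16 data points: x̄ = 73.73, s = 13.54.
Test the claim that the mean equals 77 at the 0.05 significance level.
One-sample t-test:
H₀: μ = 77
H₁: μ ≠ 77
df = n - 1 = 15
t = (x̄ - μ₀) / (s/√n) = (73.73 - 77) / (13.54/√16) = -0.966
p-value = 0.3493

Since p-value > α = 0.05, we fail to reject H₀.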